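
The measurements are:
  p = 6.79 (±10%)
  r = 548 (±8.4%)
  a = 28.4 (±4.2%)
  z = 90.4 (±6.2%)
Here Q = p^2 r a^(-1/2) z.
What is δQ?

Relative error in a monomial: (δQ/Q)² = Σ (nᵢ · δxᵢ/xᵢ)².
  (2·δp/p)² = (2×0.100)² = 0.0400;  (1·δr/r)² = (1×0.0840)² = 0.00706;  (−½·δa/a)² = (-0.5×0.0420)² = 0.000441;  (1·δz/z)² = (1×0.0620)² = 0.00384
δQ/Q = √(0.0513) = 0.227
Q = 4.29e+05, so δQ = 0.227 × 4.29e+05 = 97100.

97100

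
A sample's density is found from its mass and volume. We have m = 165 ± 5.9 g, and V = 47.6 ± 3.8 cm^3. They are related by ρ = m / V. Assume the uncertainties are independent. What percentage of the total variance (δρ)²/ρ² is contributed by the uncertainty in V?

83.3%

(δρ/ρ)² = (1·δm/m)² + (-1·δV/V)²
  m term: (1×0.0358)² = 0.00128
  V term: (-1×0.0798)² = 0.00637
Total = 0.00765. Share from V = 0.00637/0.00765 = 0.833.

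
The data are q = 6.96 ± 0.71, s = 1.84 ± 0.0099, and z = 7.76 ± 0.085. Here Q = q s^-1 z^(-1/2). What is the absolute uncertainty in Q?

For a monomial Q ∝ q, s^-1, z^(-1/2), fractional errors add in quadrature:
  (1·δq/q)² = (1×0.102)² = 0.0104;  (-1·δs/s)² = (-1×0.00538)² = 2.89e-05;  (−½·δz/z)² = (-0.5×0.0110)² = 3e-05
δQ/Q = √(0.0105) = 0.102
Q = 1.36, so δQ = 0.102 × 1.36 = 0.139.

0.139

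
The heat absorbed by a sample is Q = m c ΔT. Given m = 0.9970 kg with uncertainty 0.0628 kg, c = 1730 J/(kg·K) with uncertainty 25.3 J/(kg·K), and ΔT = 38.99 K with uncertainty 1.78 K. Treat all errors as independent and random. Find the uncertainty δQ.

Q is a product of powers, so relative uncertainties combine in quadrature:
  (1·δm/m)² = (1×0.0630)² = 0.00397;  (1·δc/c)² = (1×0.0146)² = 0.000214;  (1·δΔT/ΔT)² = (1×0.0457)² = 0.00208
δQ/Q = √(0.00627) = 0.0792
Q = 67250 J, so δQ = 0.0792 × 67250 = 5320 J.

5320 J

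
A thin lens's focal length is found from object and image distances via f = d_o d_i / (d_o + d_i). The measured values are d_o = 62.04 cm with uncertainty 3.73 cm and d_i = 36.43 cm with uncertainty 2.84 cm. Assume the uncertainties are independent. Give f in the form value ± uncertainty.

22.95 ± 1.24 cm

∂f/∂d_o = (d_i/(d_o+d_i))² = 0.137;  ∂f/∂d_i = (d_o/(d_o+d_i))² = 0.397
δf = √((∂f/∂d_o · δd_o)² + (∂f/∂d_i · δd_i)²) = √(0.261 + 1.27) = 1.24 cm
f = 22.95 cm.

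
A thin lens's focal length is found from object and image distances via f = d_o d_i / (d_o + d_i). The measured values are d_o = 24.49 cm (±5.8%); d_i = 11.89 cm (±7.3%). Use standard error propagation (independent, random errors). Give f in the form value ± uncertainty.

∂f/∂d_o = (d_i/(d_o+d_i))² = 0.107;  ∂f/∂d_i = (d_o/(d_o+d_i))² = 0.453
δf = √((∂f/∂d_o · δd_o)² + (∂f/∂d_i · δd_i)²) = √(0.0230 + 0.155) = 0.422 cm
f = 8.004 cm.

8.004 ± 0.422 cm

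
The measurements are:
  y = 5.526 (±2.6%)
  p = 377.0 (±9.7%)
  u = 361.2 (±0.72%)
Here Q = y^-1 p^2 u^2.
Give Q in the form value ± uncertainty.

(3.356 ± 0.659) × 10^9

Q is a product of powers, so relative uncertainties combine in quadrature:
  (-1·δy/y)² = (-1×0.0260)² = 0.000676;  (2·δp/p)² = (2×0.0970)² = 0.0376;  (2·δu/u)² = (2×0.00720)² = 0.000207
δQ/Q = √(0.0385) = 0.196
Q = 3.356e+09, so δQ = 0.196 × 3.356e+09 = 6.59e+08.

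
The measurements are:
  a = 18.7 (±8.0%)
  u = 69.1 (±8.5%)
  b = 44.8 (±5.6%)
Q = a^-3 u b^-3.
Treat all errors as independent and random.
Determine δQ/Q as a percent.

Relative error in a monomial: (δQ/Q)² = Σ (nᵢ · δxᵢ/xᵢ)².
  (-3·δa/a)² = (-3×0.0800)² = 0.0576;  (1·δu/u)² = (1×0.0850)² = 0.00723;  (-3·δb/b)² = (-3×0.0560)² = 0.0282
δQ/Q = √(0.0930) = 0.305

30.5%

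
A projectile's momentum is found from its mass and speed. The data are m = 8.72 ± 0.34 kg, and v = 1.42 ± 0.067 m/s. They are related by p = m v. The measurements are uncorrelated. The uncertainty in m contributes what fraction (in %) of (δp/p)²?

40.6%

(δp/p)² = (1·δm/m)² + (1·δv/v)²
  m term: (1×0.0390)² = 0.00152
  v term: (1×0.0472)² = 0.00223
Total = 0.00375. Share from m = 0.00152/0.00375 = 0.406.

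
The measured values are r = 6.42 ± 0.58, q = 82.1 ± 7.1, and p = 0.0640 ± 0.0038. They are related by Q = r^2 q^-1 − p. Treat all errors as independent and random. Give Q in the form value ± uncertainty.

Let w = r^2·q^-1 = 0.502. δw/w = √((2·δr/r)² + (-1·δq/q)²) = √(0.0326 + 0.00748) = 0.200, so δw = 0.101.
Q = w − p: δQ = √(δw² + δp²) = √(0.0101 + 1.44e-05) = 0.101
Q = 0.438.

0.438 ± 0.101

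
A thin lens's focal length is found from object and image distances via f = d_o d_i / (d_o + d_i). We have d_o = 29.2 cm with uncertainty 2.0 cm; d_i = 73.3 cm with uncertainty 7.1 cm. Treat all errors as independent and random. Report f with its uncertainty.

20.9 ± 1.17 cm

∂f/∂d_o = (d_i/(d_o+d_i))² = 0.511;  ∂f/∂d_i = (d_o/(d_o+d_i))² = 0.0812
δf = √((∂f/∂d_o · δd_o)² + (∂f/∂d_i · δd_i)²) = √(1.05 + 0.332) = 1.17 cm
f = 20.9 cm.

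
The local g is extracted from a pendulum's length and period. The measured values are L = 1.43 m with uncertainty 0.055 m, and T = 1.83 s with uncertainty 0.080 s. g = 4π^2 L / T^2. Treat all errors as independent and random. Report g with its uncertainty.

16.9 ± 1.61 m/s^2

Products/powers → add relative errors in quadrature, weighted by exponent:
  (1·δL/L)² = (1×0.0385)² = 0.00148;  (-2·δT/T)² = (-2×0.0437)² = 0.00764
δg/g = √(0.00912) = 0.0955
g = 16.9 m/s^2, so δg = 0.0955 × 16.9 = 1.61 m/s^2.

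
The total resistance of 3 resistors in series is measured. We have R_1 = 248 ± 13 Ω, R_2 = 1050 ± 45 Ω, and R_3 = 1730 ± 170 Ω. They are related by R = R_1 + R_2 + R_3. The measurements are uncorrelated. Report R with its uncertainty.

3030 ± 176 Ω

Sums and differences: (δR)² = Σ (cᵢ δxᵢ)².
  (δR_1)² = 169;  (δR_2)² = 2020;  (δR_3)² = 28900
δR = √(31100) = 176 Ω
R = 3030 Ω.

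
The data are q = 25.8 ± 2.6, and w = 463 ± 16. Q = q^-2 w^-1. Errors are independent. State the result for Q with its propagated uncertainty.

(3.24 ± 0.664) × 10^-6

Since Q is a product/quotient, work with relative uncertainties:
  (-2·δq/q)² = (-2×0.101)² = 0.0406;  (-1·δw/w)² = (-1×0.0346)² = 0.00119
δQ/Q = √(0.0418) = 0.204
Q = 3.24e-06, so δQ = 0.204 × 3.24e-06 = 6.64e-07.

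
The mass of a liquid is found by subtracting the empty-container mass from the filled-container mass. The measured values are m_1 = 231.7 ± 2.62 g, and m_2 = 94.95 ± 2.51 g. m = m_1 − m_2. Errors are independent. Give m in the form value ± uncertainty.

m is a linear combination, so absolute uncertainties add in quadrature:
  (δm_1)² = 6.86;  (δm_2)² = 6.30
δm = √(13.2) = 3.63 g
m = 136.8 g.

136.8 ± 3.63 g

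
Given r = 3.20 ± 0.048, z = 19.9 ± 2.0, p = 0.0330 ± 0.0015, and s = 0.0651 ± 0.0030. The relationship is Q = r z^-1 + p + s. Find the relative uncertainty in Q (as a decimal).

Let w = r·z^-1 = 0.161. δw/w = √((1·δr/r)² + (-1·δz/z)²) = √(0.000225 + 0.0101) = 0.102, so δw = 0.0163.
Q = w + p + s: δQ = √(δw² + δp² + δs²) = √(0.000267 + 2.25e-06 + 9e-06) = 0.0167
Q = 0.259, so δQ/Q = 0.0167/0.259 = 0.0644.

0.0644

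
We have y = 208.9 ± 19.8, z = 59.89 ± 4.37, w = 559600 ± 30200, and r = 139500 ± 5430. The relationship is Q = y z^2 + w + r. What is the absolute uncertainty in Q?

1.34e+05

Let p = y·z^2 = 749300. δp/p = √((1·δy/y)² + (2·δz/z)²) = √(0.00898 + 0.0213) = 0.174, so δp = 1.3e+05.
Q = p + w + r: δQ = √(δp² + δw² + δr²) = √(1.7e+10 + 9.12e+08 + 2.95e+07) = 1.34e+05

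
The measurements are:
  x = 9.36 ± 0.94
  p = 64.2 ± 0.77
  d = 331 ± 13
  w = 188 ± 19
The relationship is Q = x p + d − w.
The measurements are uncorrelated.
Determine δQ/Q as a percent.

8.74%

Let h = x·p = 601. δh/h = √((1·δx/x)² + (1·δp/p)²) = √(0.0101 + 0.000144) = 0.101, so δh = 60.8.
Q = h + d − w: δQ = √(δh² + δd² + δw²) = √(3690 + 169 + 361) = 65.0
Q = 744, so δQ/Q = 65.0/744 = 0.0874.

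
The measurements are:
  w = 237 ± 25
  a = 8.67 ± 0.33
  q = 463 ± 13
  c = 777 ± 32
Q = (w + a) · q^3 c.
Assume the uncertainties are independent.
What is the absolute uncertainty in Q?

Let u = w + a = 246. δu = √(δw² + δa²) = √(625 + 0.109) = 25.0, so δu/u = 0.102.
Q is then a monomial in u, q, c:
δQ/Q = √((δu/u)² + (3·δq/q)² + (1·δc/c)²) = √(0.0104 + 0.00710 + 0.00170) = 0.138
Q = 1.89e+13, so δQ = 0.138 × 1.89e+13 = 2.62e+12.

2.62e+12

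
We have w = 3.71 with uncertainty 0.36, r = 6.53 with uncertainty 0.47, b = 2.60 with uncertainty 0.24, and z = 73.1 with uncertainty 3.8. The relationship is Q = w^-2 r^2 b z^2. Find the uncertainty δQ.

Each factor contributes (exponent × relative error)² to (δQ/Q)²:
  (-2·δw/w)² = (-2×0.0970)² = 0.0377;  (2·δr/r)² = (2×0.0720)² = 0.0207;  (1·δb/b)² = (1×0.0923)² = 0.00852;  (2·δz/z)² = (2×0.0520)² = 0.0108
δQ/Q = √(0.0777) = 0.279
Q = 43000, so δQ = 0.279 × 43000 = 12000.

12000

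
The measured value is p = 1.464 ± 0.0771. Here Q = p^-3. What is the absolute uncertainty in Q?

Q ∝ p^-3, so δQ/Q = |-3| · δp/p = 3 × 0.0527 = 0.158.
Q = 0.3187, so δQ = 0.158 × 0.3187 = 0.0504.

0.0504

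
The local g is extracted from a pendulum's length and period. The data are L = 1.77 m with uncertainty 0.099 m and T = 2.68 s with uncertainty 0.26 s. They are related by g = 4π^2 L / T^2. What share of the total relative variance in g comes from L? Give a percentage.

(δg/g)² = (1·δL/L)² + (-2·δT/T)²
  L term: (1×0.0559)² = 0.00313
  T term: (-2×0.0970)² = 0.0376
Total = 0.0408. Share from L = 0.00313/0.0408 = 0.0767.

7.67%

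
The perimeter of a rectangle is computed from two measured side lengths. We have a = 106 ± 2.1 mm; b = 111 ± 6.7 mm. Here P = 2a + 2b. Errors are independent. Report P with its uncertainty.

434 ± 14.0 mm

For a sum/difference, combine absolute errors in quadrature:
  (2·δa)² = 17.6;  (2·δb)² = 180
δP = √(197) = 14.0 mm
P = 434 mm.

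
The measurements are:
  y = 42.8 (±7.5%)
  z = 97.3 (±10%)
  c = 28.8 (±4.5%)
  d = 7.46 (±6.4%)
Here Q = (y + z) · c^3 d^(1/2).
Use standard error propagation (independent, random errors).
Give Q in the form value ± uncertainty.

(9.14 ± 1.43) × 10^6

Let u = y + z = 140. δu = √(δy² + δz²) = √(10.3 + 94.7) = 10.2, so δu/u = 0.0731.
Q is then a monomial in u, c, d:
δQ/Q = √((δu/u)² + (3·δc/c)² + (½·δd/d)²) = √(0.00535 + 0.0182 + 0.00102) = 0.157
Q = 9.14e+06, so δQ = 0.157 × 9.14e+06 = 1.43e+06.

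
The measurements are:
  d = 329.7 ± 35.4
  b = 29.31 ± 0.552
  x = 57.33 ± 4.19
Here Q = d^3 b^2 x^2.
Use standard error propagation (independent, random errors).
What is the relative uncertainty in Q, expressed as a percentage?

For a monomial Q ∝ d^3, b^2, x^2, fractional errors add in quadrature:
  (3·δd/d)² = (3×0.107)² = 0.104;  (2·δb/b)² = (2×0.0188)² = 0.00142;  (2·δx/x)² = (2×0.0731)² = 0.0214
δQ/Q = √(0.127) = 0.356

35.6%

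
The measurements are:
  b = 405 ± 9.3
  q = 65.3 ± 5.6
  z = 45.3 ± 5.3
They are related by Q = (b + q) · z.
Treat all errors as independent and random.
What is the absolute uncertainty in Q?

2540

Let u = b + q = 470. δu = √(δb² + δq²) = √(86.5 + 31.4) = 10.9, so δu/u = 0.0231.
Q is then a monomial in u, z:
δQ/Q = √((δu/u)² + (1·δz/z)²) = √(0.000533 + 0.0137) = 0.119
Q = 21300, so δQ = 0.119 × 21300 = 2540.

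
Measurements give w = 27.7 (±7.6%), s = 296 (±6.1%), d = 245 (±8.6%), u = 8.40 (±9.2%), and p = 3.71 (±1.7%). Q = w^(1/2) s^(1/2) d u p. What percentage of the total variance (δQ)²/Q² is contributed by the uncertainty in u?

45.7%

(δQ/Q)² = (½·δw/w)² + (½·δs/s)² + (1·δd/d)² + (1·δu/u)² + (1·δp/p)²
  w term: (0.5×0.0760)² = 0.00144
  s term: (0.5×0.0610)² = 0.000930
  d term: (1×0.0860)² = 0.00740
  u term: (1×0.0920)² = 0.00846
  p term: (1×0.0170)² = 0.000289
Total = 0.0185. Share from u = 0.00846/0.0185 = 0.457.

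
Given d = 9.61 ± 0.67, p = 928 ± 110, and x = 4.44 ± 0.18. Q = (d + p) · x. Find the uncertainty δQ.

517

Let u = d + p = 938. δu = √(δd² + δp²) = √(0.449 + 12100) = 110, so δu/u = 0.117.
Q is then a monomial in u, x:
δQ/Q = √((δu/u)² + (1·δx/x)²) = √(0.0138 + 0.00164) = 0.124
Q = 4160, so δQ = 0.124 × 4160 = 517.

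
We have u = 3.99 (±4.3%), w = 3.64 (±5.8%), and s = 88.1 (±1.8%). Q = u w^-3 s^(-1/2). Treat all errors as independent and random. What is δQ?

0.00158

Relative error in a monomial: (δQ/Q)² = Σ (nᵢ · δxᵢ/xᵢ)².
  (1·δu/u)² = (1×0.0430)² = 0.00185;  (-3·δw/w)² = (-3×0.0580)² = 0.0303;  (−½·δs/s)² = (-0.5×0.0180)² = 8.1e-05
δQ/Q = √(0.0322) = 0.179
Q = 0.00881, so δQ = 0.179 × 0.00881 = 0.00158.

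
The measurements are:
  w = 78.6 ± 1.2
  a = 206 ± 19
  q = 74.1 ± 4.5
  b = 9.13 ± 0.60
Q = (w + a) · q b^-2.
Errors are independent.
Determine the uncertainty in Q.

Let u = w + a = 285. δu = √(δw² + δa²) = √(1.44 + 361) = 19.0, so δu/u = 0.0669.
Q is then a monomial in u, q, b:
δQ/Q = √((δu/u)² + (1·δq/q)² + (-2·δb/b)²) = √(0.00447 + 0.00369 + 0.0173) = 0.159
Q = 253, so δQ = 0.159 × 253 = 40.4.

40.4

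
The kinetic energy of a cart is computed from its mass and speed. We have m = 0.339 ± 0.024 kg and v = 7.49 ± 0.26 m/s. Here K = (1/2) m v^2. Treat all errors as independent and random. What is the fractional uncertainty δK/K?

0.0992

For a monomial K ∝ m, v^2, fractional errors add in quadrature:
  (1·δm/m)² = (1×0.0708)² = 0.00501;  (2·δv/v)² = (2×0.0347)² = 0.00482
δK/K = √(0.00983) = 0.0992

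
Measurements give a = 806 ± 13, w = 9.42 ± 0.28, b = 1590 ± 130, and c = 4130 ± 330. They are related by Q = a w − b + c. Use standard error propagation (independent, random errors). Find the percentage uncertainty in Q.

Let p = a·w = 7590. δp/p = √((1·δa/a)² + (1·δw/w)²) = √(0.000260 + 0.000884) = 0.0338, so δp = 257.
Q = p − b + c: δQ = √(δp² + δb² + δc²) = √(65900 + 16900 + 1.09e+05) = 438
Q = 10100, so δQ/Q = 438/10100 = 0.0432.

4.32%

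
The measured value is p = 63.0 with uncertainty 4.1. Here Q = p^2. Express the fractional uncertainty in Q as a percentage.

13.0%

Products/powers → add relative errors in quadrature, weighted by exponent:
  (2·δp/p)² = (2×0.0651)² = 0.0169
δQ/Q = √(0.0169) = 0.130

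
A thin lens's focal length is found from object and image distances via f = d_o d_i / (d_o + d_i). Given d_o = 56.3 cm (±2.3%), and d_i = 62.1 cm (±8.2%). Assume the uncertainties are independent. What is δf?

1.21 cm

∂f/∂d_o = (d_i/(d_o+d_i))² = 0.275;  ∂f/∂d_i = (d_o/(d_o+d_i))² = 0.226
δf = √((∂f/∂d_o · δd_o)² + (∂f/∂d_i · δd_i)²) = √(0.127 + 1.33) = 1.21 cm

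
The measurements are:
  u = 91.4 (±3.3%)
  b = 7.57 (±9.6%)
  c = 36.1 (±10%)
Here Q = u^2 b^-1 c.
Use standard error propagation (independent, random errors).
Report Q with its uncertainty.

Each factor contributes (exponent × relative error)² to (δQ/Q)²:
  (2·δu/u)² = (2×0.0330)² = 0.00436;  (-1·δb/b)² = (-1×0.0960)² = 0.00922;  (1·δc/c)² = (1×0.100)² = 0.0100
δQ/Q = √(0.0236) = 0.154
Q = 39800, so δQ = 0.154 × 39800 = 6120.

39800 ± 6120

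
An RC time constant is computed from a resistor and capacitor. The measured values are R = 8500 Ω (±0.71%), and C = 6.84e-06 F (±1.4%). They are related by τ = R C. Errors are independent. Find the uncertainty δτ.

0.000913 s

Relative error in a monomial: (δτ/τ)² = Σ (nᵢ · δxᵢ/xᵢ)².
  (1·δR/R)² = (1×0.00710)² = 5.04e-05;  (1·δC/C)² = (1×0.0140)² = 0.000196
δτ/τ = √(0.000246) = 0.0157
τ = 0.0581 s, so δτ = 0.0157 × 0.0581 = 0.000913 s.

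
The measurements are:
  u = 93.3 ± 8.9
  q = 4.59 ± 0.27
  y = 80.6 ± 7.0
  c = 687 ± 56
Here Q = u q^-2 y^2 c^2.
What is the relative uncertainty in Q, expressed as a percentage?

28.2%

For a monomial Q ∝ u, q^-2, y^2, c^2, fractional errors add in quadrature:
  (1·δu/u)² = (1×0.0954)² = 0.00910;  (-2·δq/q)² = (-2×0.0588)² = 0.0138;  (2·δy/y)² = (2×0.0868)² = 0.0302;  (2·δc/c)² = (2×0.0815)² = 0.0266
δQ/Q = √(0.0797) = 0.282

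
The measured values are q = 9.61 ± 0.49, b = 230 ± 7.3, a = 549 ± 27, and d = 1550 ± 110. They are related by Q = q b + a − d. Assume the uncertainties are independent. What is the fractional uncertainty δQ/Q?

0.144

Let p = q·b = 2210. δp/p = √((1·δq/q)² + (1·δb/b)²) = √(0.00260 + 0.00101) = 0.0601, so δp = 133.
Q = p + a − d: δQ = √(δp² + δa² + δd²) = √(17600 + 729 + 12100) = 175
Q = 1210, so δQ/Q = 175/1210 = 0.144.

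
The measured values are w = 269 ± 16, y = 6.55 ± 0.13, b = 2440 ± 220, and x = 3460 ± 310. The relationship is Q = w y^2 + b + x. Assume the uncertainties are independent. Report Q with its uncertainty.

17400 ± 909

Let p = w·y^2 = 11500. δp/p = √((1·δw/w)² + (2·δy/y)²) = √(0.00354 + 0.00158) = 0.0715, so δp = 825.
Q = p + b + x: δQ = √(δp² + δb² + δx²) = √(6.81e+05 + 48400 + 96100) = 909
Q = 17400.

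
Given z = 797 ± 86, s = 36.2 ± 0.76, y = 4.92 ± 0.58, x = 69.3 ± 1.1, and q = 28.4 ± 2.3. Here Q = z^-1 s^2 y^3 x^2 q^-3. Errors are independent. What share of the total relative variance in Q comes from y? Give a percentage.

(δQ/Q)² = (-1·δz/z)² + (2·δs/s)² + (3·δy/y)² + (2·δx/x)² + (-3·δq/q)²
  z term: (-1×0.108)² = 0.0116
  s term: (2×0.0210)² = 0.00176
  y term: (3×0.118)² = 0.125
  x term: (2×0.0159)² = 0.00101
  q term: (-3×0.0810)² = 0.0590
Total = 0.199. Share from y = 0.125/0.199 = 0.630.

63.0%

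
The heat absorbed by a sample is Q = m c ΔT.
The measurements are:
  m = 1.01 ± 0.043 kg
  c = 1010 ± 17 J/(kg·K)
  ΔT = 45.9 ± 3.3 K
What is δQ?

Relative error in a monomial: (δQ/Q)² = Σ (nᵢ · δxᵢ/xᵢ)².
  (1·δm/m)² = (1×0.0426)² = 0.00181;  (1·δc/c)² = (1×0.0168)² = 0.000283;  (1·δΔT/ΔT)² = (1×0.0719)² = 0.00517
δQ/Q = √(0.00726) = 0.0852
Q = 46800 J, so δQ = 0.0852 × 46800 = 3990 J.

3990 J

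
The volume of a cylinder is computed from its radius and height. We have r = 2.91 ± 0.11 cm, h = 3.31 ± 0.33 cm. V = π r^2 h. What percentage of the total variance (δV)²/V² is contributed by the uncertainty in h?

(δV/V)² = (2·δr/r)² + (1·δh/h)²
  r term: (2×0.0378)² = 0.00572
  h term: (1×0.0997)² = 0.00994
Total = 0.0157. Share from h = 0.00994/0.0157 = 0.635.

63.5%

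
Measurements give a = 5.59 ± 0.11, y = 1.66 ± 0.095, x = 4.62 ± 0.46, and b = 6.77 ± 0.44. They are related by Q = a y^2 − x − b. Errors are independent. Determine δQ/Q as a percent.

47.3%

Let p = a·y^2 = 15.4. δp/p = √((1·δa/a)² + (2·δy/y)²) = √(0.000387 + 0.0131) = 0.116, so δp = 1.79.
Q = p − x − b: δQ = √(δp² + δx² + δb²) = √(3.20 + 0.212 + 0.194) = 1.90
Q = 4.01, so δQ/Q = 1.90/4.01 = 0.473.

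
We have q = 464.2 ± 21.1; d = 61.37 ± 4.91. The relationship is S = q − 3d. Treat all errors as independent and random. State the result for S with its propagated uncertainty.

280.1 ± 25.7

For a sum/difference, combine absolute errors in quadrature:
  (δq)² = 445;  (3·δd)² = 217
δS = √(662) = 25.7
S = 280.1.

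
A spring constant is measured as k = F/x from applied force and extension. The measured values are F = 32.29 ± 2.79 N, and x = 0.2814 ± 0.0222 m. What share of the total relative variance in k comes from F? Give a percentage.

54.5%

(δk/k)² = (1·δF/F)² + (-1·δx/x)²
  F term: (1×0.0864)² = 0.00747
  x term: (-1×0.0789)² = 0.00622
Total = 0.0137. Share from F = 0.00747/0.0137 = 0.545.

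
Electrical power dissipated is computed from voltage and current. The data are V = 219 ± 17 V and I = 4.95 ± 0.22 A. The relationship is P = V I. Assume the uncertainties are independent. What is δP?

Since P is a product/quotient, work with relative uncertainties:
  (1·δV/V)² = (1×0.0776)² = 0.00603;  (1·δI/I)² = (1×0.0444)² = 0.00198
δP/P = √(0.00800) = 0.0894
P = 1080 W, so δP = 0.0894 × 1080 = 97.0 W.

97.0 W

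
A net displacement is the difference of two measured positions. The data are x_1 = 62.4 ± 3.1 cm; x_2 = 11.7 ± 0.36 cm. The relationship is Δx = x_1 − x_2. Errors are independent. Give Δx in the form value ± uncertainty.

Δx is a linear combination, so absolute uncertainties add in quadrature:
  (δx_1)² = 9.61;  (δx_2)² = 0.130
δΔx = √(9.74) = 3.12 cm
Δx = 50.7 cm.

50.7 ± 3.12 cm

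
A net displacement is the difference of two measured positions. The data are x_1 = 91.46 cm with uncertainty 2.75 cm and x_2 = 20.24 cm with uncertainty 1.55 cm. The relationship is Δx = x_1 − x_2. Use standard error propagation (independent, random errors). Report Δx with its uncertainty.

Sums and differences: (δΔx)² = Σ (cᵢ δxᵢ)².
  (δx_1)² = 7.56;  (δx_2)² = 2.40
δΔx = √(9.96) = 3.16 cm
Δx = 71.22 cm.

71.22 ± 3.16 cm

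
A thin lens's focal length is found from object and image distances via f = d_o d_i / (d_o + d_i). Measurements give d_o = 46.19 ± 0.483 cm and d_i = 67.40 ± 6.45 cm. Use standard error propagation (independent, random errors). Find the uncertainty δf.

1.08 cm

∂f/∂d_o = (d_i/(d_o+d_i))² = 0.352;  ∂f/∂d_i = (d_o/(d_o+d_i))² = 0.165
δf = √((∂f/∂d_o · δd_o)² + (∂f/∂d_i · δd_i)²) = √(0.0289 + 1.14) = 1.08 cm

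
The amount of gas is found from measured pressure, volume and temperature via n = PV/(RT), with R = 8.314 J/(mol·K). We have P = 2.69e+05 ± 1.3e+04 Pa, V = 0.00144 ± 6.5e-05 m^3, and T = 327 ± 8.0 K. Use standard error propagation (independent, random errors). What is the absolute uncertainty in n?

Relative error in a monomial: (δn/n)² = Σ (nᵢ · δxᵢ/xᵢ)².
  (1·δP/P)² = (1×0.0483)² = 0.00234;  (1·δV/V)² = (1×0.0451)² = 0.00204;  (-1·δT/T)² = (-1×0.0245)² = 0.000599
δn/n = √(0.00497) = 0.0705
n = 0.142 mol, so δn = 0.0705 × 0.142 = 0.0100 mol.

0.0100 mol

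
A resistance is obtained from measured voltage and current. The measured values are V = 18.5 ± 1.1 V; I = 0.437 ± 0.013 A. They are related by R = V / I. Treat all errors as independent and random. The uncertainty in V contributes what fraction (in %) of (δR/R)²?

(δR/R)² = (1·δV/V)² + (-1·δI/I)²
  V term: (1×0.0595)² = 0.00354
  I term: (-1×0.0297)² = 0.000885
Total = 0.00442. Share from V = 0.00354/0.00442 = 0.800.

80.0%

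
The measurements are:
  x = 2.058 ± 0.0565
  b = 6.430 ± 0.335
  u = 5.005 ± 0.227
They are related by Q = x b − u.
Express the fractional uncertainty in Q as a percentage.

Let p = x·b = 13.23. δp/p = √((1·δx/x)² + (1·δb/b)²) = √(0.000754 + 0.00271) = 0.0589, so δp = 0.779.
Q = p − u: δQ = √(δp² + δu²) = √(0.607 + 0.0515) = 0.812
Q = 8.228, so δQ/Q = 0.812/8.228 = 0.0986.

9.86%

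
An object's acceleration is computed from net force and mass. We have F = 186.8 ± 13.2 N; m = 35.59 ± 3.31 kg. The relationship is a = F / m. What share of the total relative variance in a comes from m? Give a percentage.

(δa/a)² = (1·δF/F)² + (-1·δm/m)²
  F term: (1×0.0707)² = 0.00499
  m term: (-1×0.0930)² = 0.00865
Total = 0.0136. Share from m = 0.00865/0.0136 = 0.634.

63.4%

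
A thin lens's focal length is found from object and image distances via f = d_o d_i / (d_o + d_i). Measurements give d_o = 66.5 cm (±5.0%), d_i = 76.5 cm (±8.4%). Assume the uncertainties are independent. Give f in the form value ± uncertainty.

35.6 ± 1.68 cm

∂f/∂d_o = (d_i/(d_o+d_i))² = 0.286;  ∂f/∂d_i = (d_o/(d_o+d_i))² = 0.216
δf = √((∂f/∂d_o · δd_o)² + (∂f/∂d_i · δd_i)²) = √(0.905 + 1.93) = 1.68 cm
f = 35.6 cm.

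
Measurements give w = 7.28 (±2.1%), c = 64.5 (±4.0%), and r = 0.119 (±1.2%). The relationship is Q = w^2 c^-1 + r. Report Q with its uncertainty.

Let p = w^2·c^-1 = 0.822. δp/p = √((2·δw/w)² + (-1·δc/c)²) = √(0.00176 + 0.00160) = 0.0580, so δp = 0.0477.
Q = p + r: δQ = √(δp² + δr²) = √(0.00227 + 2.04e-06) = 0.0477
Q = 0.941.

0.941 ± 0.0477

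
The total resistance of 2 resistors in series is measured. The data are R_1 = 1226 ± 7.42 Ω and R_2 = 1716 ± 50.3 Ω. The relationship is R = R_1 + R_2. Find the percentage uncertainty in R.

Absolute uncertainties add in quadrature for a linear combination:
  (δR_1)² = 55.1;  (δR_2)² = 2530
δR = √(2590) = 50.8 Ω
R = 2942 Ω, so δR/R = 50.8/2942 = 0.0173.

1.73%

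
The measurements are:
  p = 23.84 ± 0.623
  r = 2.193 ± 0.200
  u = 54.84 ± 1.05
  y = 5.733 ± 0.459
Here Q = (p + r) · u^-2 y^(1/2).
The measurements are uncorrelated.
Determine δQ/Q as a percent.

Let w = p + r = 26.03. δw = √(δp² + δr²) = √(0.388 + 0.0400) = 0.654, so δw/w = 0.0251.
Q is then a monomial in w, u, y:
δQ/Q = √((δw/w)² + (-2·δu/u)² + (½·δy/y)²) = √(0.000632 + 0.00147 + 0.00160) = 0.0608

6.08%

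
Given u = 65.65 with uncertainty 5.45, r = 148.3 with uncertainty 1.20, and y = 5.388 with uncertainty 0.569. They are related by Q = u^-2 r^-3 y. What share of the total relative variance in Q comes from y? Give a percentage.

(δQ/Q)² = (-2·δu/u)² + (-3·δr/r)² + (1·δy/y)²
  u term: (-2×0.0830)² = 0.0276
  r term: (-3×0.00809)² = 0.000589
  y term: (1×0.106)² = 0.0112
Total = 0.0393. Share from y = 0.0112/0.0393 = 0.284.

28.4%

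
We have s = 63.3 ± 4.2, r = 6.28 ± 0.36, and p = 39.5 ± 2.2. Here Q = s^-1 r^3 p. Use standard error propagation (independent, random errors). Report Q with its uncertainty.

Since Q is a product/quotient, work with relative uncertainties:
  (-1·δs/s)² = (-1×0.0664)² = 0.00440;  (3·δr/r)² = (3×0.0573)² = 0.0296;  (1·δp/p)² = (1×0.0557)² = 0.00310
δQ/Q = √(0.0371) = 0.193
Q = 155, so δQ = 0.193 × 155 = 29.8.

155 ± 29.8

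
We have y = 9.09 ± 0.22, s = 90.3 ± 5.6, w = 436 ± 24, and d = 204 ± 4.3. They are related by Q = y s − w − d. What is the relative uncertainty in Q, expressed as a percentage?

Let p = y·s = 821. δp/p = √((1·δy/y)² + (1·δs/s)²) = √(0.000586 + 0.00385) = 0.0666, so δp = 54.6.
Q = p − w − d: δQ = √(δp² + δw² + δd²) = √(2990 + 576 + 18.5) = 59.8
Q = 181, so δQ/Q = 59.8/181 = 0.331.

33.1%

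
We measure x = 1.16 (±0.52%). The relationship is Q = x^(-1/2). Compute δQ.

Q ∝ x^(-1/2), so δQ/Q = |−½| · δx/x = 0.5 × 0.00520 = 0.00260.
Q = 0.928, so δQ = 0.00260 × 0.928 = 0.00241.

0.00241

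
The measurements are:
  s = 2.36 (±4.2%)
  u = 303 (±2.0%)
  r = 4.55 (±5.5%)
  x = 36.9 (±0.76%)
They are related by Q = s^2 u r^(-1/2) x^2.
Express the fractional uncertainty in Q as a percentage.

Each factor contributes (exponent × relative error)² to (δQ/Q)²:
  (2·δs/s)² = (2×0.0420)² = 0.00706;  (1·δu/u)² = (1×0.0200)² = 0.000400;  (−½·δr/r)² = (-0.5×0.0550)² = 0.000756;  (2·δx/x)² = (2×0.00760)² = 0.000231
δQ/Q = √(0.00844) = 0.0919

9.19%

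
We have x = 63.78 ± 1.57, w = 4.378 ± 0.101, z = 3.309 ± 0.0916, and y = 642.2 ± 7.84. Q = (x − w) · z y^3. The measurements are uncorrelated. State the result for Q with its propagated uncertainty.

Let u = x − w = 59.40. δu = √(δx² + δw²) = √(2.46 + 0.0102) = 1.57, so δu/u = 0.0265.
Q is then a monomial in u, z, y:
δQ/Q = √((δu/u)² + (1·δz/z)² + (3·δy/y)²) = √(0.000701 + 0.000766 + 0.00134) = 0.0530
Q = 5.206e+10, so δQ = 0.0530 × 5.206e+10 = 2.76e+09.

(5.206 ± 0.276) × 10^10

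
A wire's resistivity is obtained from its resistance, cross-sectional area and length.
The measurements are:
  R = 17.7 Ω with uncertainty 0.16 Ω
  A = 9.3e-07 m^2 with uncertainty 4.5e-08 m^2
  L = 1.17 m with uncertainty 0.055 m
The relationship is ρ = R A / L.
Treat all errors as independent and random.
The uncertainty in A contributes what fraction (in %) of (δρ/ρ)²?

50.5%

(δρ/ρ)² = (1·δR/R)² + (1·δA/A)² + (-1·δL/L)²
  R term: (1×0.00904)² = 8.17e-05
  A term: (1×0.0484)² = 0.00234
  L term: (-1×0.0470)² = 0.00221
Total = 0.00463. Share from A = 0.00234/0.00463 = 0.505.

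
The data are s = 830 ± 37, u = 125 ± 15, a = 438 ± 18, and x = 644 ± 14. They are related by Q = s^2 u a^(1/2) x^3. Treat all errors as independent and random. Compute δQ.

For a monomial Q ∝ s^2, u, a^(1/2), x^3, fractional errors add in quadrature:
  (2·δs/s)² = (2×0.0446)² = 0.00795;  (1·δu/u)² = (1×0.120)² = 0.0144;  (½·δa/a)² = (0.5×0.0411)² = 0.000422;  (3·δx/x)² = (3×0.0217)² = 0.00425
δQ/Q = √(0.0270) = 0.164
Q = 4.81e+17, so δQ = 0.164 × 4.81e+17 = 7.91e+16.

7.91e+16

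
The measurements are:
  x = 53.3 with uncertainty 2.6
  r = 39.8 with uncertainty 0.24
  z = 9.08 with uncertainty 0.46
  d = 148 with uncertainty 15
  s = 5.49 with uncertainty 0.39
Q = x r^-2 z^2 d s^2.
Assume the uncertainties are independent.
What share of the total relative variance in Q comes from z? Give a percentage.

(δQ/Q)² = (1·δx/x)² + (-2·δr/r)² + (2·δz/z)² + (1·δd/d)² + (2·δs/s)²
  x term: (1×0.0488)² = 0.00238
  r term: (-2×0.00603)² = 0.000145
  z term: (2×0.0507)² = 0.0103
  d term: (1×0.101)² = 0.0103
  s term: (2×0.0710)² = 0.0202
Total = 0.0432. Share from z = 0.0103/0.0432 = 0.237.

23.7%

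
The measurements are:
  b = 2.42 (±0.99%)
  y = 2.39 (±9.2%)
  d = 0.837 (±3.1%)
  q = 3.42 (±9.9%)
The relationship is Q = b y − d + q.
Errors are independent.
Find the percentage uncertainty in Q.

Let p = b·y = 5.78. δp/p = √((1·δb/b)² + (1·δy/y)²) = √(9.8e-05 + 0.00846) = 0.0925, so δp = 0.535.
Q = p − d + q: δQ = √(δp² + δd² + δq²) = √(0.286 + 0.000673 + 0.115) = 0.634
Q = 8.37, so δQ/Q = 0.634/8.37 = 0.0758.

7.58%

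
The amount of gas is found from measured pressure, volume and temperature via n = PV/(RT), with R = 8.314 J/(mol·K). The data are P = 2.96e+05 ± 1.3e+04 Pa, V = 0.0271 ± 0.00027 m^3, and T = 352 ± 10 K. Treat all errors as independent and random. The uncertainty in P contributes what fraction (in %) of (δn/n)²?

(δn/n)² = (1·δP/P)² + (1·δV/V)² + (-1·δT/T)²
  P term: (1×0.0439)² = 0.00193
  V term: (1×0.00996)² = 9.93e-05
  T term: (-1×0.0284)² = 0.000807
Total = 0.00284. Share from P = 0.00193/0.00284 = 0.680.

68.0%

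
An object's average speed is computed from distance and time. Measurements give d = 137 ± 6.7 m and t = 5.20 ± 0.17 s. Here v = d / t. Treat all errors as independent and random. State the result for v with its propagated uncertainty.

v is a product of powers, so relative uncertainties combine in quadrature:
  (1·δd/d)² = (1×0.0489)² = 0.00239;  (-1·δt/t)² = (-1×0.0327)² = 0.00107
δv/v = √(0.00346) = 0.0588
v = 26.3 m/s, so δv = 0.0588 × 26.3 = 1.55 m/s.

26.3 ± 1.55 m/s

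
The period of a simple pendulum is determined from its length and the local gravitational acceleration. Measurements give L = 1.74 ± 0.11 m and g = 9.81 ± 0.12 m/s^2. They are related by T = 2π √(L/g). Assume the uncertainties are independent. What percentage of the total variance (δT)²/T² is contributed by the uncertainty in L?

(δT/T)² = (½·δL/L)² + (−½·δg/g)²
  L term: (0.5×0.0632)² = 0.000999
  g term: (-0.5×0.0122)² = 3.74e-05
Total = 0.00104. Share from L = 0.000999/0.00104 = 0.964.

96.4%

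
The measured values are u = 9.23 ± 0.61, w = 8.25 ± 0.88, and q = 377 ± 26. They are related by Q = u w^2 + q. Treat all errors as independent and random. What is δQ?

143

Let p = u·w^2 = 628. δp/p = √((1·δu/u)² + (2·δw/w)²) = √(0.00437 + 0.0455) = 0.223, so δp = 140.
Q = p + q: δQ = √(δp² + δq²) = √(19700 + 676) = 143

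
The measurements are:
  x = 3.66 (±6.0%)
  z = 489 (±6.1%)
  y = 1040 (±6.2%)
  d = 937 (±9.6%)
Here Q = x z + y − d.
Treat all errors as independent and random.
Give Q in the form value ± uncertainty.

1890 ± 189

Let p = x·z = 1790. δp/p = √((1·δx/x)² + (1·δz/z)²) = √(0.00360 + 0.00372) = 0.0856, so δp = 153.
Q = p + y − d: δQ = √(δp² + δy² + δd²) = √(23500 + 4160 + 8090) = 189
Q = 1890.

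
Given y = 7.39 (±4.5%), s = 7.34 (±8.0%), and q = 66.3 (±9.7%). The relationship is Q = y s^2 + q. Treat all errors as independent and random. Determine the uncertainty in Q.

66.5

Let p = y·s^2 = 398. δp/p = √((1·δy/y)² + (2·δs/s)²) = √(0.00202 + 0.0256) = 0.166, so δp = 66.2.
Q = p + q: δQ = √(δp² + δq²) = √(4380 + 41.4) = 66.5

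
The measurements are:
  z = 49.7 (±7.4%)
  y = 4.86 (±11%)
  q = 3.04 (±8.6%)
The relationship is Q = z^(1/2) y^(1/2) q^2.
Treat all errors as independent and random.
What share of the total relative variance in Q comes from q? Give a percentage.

(δQ/Q)² = (½·δz/z)² + (½·δy/y)² + (2·δq/q)²
  z term: (0.5×0.0740)² = 0.00137
  y term: (0.5×0.110)² = 0.00303
  q term: (2×0.0860)² = 0.0296
Total = 0.0340. Share from q = 0.0296/0.0340 = 0.871.

87.1%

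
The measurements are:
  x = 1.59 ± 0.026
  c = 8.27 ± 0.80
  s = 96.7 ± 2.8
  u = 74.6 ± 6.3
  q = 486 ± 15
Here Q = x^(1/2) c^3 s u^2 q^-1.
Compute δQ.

Since Q is a product/quotient, work with relative uncertainties:
  (½·δx/x)² = (0.5×0.0164)² = 6.68e-05;  (3·δc/c)² = (3×0.0967)² = 0.0842;  (1·δs/s)² = (1×0.0290)² = 0.000838;  (2·δu/u)² = (2×0.0845)² = 0.0285;  (-1·δq/q)² = (-1×0.0309)² = 0.000953
δQ/Q = √(0.115) = 0.339
Q = 7.9e+05, so δQ = 0.339 × 7.9e+05 = 2.67e+05.

2.67e+05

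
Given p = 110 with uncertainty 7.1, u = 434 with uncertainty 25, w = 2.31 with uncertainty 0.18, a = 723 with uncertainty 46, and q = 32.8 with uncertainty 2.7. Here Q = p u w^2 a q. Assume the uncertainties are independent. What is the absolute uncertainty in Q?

1.25e+09

Q is a product of powers, so relative uncertainties combine in quadrature:
  (1·δp/p)² = (1×0.0645)² = 0.00417;  (1·δu/u)² = (1×0.0576)² = 0.00332;  (2·δw/w)² = (2×0.0779)² = 0.0243;  (1·δa/a)² = (1×0.0636)² = 0.00405;  (1·δq/q)² = (1×0.0823)² = 0.00678
δQ/Q = √(0.0426) = 0.206
Q = 6.04e+09, so δQ = 0.206 × 6.04e+09 = 1.25e+09.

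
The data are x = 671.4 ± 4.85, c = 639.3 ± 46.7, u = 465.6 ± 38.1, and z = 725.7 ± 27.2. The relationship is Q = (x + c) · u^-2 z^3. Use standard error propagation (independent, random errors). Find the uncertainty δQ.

4.66e+05

Let w = x + c = 1311. δw = √(δx² + δc²) = √(23.5 + 2180) = 47.0, so δw/w = 0.0358.
Q is then a monomial in w, u, z:
δQ/Q = √((δw/w)² + (-2·δu/u)² + (3·δz/z)²) = √(0.00128 + 0.0268 + 0.0126) = 0.202
Q = 2.311e+06, so δQ = 0.202 × 2.311e+06 = 4.66e+05.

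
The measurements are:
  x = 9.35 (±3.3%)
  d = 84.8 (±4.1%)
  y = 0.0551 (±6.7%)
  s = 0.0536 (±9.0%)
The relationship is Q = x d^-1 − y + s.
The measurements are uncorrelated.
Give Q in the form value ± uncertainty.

Let p = x·d^-1 = 0.110. δp/p = √((1·δx/x)² + (-1·δd/d)²) = √(0.00109 + 0.00168) = 0.0526, so δp = 0.00580.
Q = p − y + s: δQ = √(δp² + δy² + δs²) = √(3.37e-05 + 1.36e-05 + 2.33e-05) = 0.00840
Q = 0.109.

0.109 ± 0.00840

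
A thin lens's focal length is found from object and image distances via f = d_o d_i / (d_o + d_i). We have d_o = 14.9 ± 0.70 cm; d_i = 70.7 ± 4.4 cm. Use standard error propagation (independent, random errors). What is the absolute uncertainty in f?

∂f/∂d_o = (d_i/(d_o+d_i))² = 0.682;  ∂f/∂d_i = (d_o/(d_o+d_i))² = 0.0303
δf = √((∂f/∂d_o · δd_o)² + (∂f/∂d_i · δd_i)²) = √(0.228 + 0.0178) = 0.496 cm

0.496 cm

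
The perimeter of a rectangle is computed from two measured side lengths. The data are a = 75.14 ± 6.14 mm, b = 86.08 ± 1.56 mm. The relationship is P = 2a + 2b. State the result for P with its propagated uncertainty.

322.4 ± 12.7 mm

For a sum/difference, combine absolute errors in quadrature:
  (2·δa)² = 151;  (2·δb)² = 9.73
δP = √(161) = 12.7 mm
P = 322.4 mm.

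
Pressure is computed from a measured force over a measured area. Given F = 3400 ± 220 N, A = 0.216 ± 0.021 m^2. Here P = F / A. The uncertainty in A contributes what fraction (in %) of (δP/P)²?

(δP/P)² = (1·δF/F)² + (-1·δA/A)²
  F term: (1×0.0647)² = 0.00419
  A term: (-1×0.0972)² = 0.00945
Total = 0.0136. Share from A = 0.00945/0.0136 = 0.693.

69.3%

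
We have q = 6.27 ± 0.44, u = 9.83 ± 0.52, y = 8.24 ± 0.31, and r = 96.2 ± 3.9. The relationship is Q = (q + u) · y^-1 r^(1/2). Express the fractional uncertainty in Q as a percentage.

6.01%

Let w = q + u = 16.1. δw = √(δq² + δu²) = √(0.194 + 0.270) = 0.681, so δw/w = 0.0423.
Q is then a monomial in w, y, r:
δQ/Q = √((δw/w)² + (-1·δy/y)² + (½·δr/r)²) = √(0.00179 + 0.00142 + 0.000411) = 0.0601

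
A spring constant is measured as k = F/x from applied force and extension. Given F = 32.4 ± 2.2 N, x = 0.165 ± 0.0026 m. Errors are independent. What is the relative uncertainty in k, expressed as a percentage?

6.97%

Each factor contributes (exponent × relative error)² to (δk/k)²:
  (1·δF/F)² = (1×0.0679)² = 0.00461;  (-1·δx/x)² = (-1×0.0158)² = 0.000248
δk/k = √(0.00486) = 0.0697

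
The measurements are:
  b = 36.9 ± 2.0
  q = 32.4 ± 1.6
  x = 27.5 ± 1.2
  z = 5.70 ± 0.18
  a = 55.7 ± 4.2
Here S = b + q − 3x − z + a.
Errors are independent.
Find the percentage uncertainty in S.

S is a linear combination, so absolute uncertainties add in quadrature:
  (δb)² = 4.00;  (δq)² = 2.56;  (3·δx)² = 13.0;  (δz)² = 0.0324;  (δa)² = 17.6
δS = √(37.2) = 6.10
S = 36.8, so δS/S = 6.10/36.8 = 0.166.

16.6%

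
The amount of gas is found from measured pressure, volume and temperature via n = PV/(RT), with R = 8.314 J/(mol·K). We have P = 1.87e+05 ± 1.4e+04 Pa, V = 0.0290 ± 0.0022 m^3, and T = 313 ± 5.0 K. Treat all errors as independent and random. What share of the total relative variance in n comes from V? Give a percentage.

(δn/n)² = (1·δP/P)² + (1·δV/V)² + (-1·δT/T)²
  P term: (1×0.0749)² = 0.00560
  V term: (1×0.0759)² = 0.00576
  T term: (-1×0.0160)² = 0.000255
Total = 0.0116. Share from V = 0.00576/0.0116 = 0.495.

49.5%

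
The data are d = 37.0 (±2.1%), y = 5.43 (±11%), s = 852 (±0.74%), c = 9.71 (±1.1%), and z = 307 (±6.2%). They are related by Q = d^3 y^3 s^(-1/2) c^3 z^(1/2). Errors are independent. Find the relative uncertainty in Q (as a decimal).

Each factor contributes (exponent × relative error)² to (δQ/Q)²:
  (3·δd/d)² = (3×0.0210)² = 0.00397;  (3·δy/y)² = (3×0.110)² = 0.109;  (−½·δs/s)² = (-0.5×0.00740)² = 1.37e-05;  (3·δc/c)² = (3×0.0110)² = 0.00109;  (½·δz/z)² = (0.5×0.0620)² = 0.000961
δQ/Q = √(0.115) = 0.339

0.339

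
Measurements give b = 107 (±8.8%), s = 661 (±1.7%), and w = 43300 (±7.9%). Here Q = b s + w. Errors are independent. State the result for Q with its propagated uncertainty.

(1.14 ± 0.0720) × 10^5

Let p = b·s = 70700. δp/p = √((1·δb/b)² + (1·δs/s)²) = √(0.00774 + 0.000289) = 0.0896, so δp = 6340.
Q = p + w: δQ = √(δp² + δw²) = √(4.02e+07 + 1.17e+07) = 7200
Q = 1.14e+05.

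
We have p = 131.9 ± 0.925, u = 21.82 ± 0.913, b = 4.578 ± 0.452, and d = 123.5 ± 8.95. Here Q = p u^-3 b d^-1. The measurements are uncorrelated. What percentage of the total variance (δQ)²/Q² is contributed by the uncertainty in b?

(δQ/Q)² = (1·δp/p)² + (-3·δu/u)² + (1·δb/b)² + (-1·δd/d)²
  p term: (1×0.00701)² = 4.92e-05
  u term: (-3×0.0418)² = 0.0158
  b term: (1×0.0987)² = 0.00975
  d term: (-1×0.0725)² = 0.00525
Total = 0.0308. Share from b = 0.00975/0.0308 = 0.316.

31.6%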